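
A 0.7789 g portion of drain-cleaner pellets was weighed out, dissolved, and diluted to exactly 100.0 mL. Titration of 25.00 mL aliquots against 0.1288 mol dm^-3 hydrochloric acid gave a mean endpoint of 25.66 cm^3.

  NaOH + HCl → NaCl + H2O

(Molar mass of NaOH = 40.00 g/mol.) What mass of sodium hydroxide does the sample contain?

0.5288 g

n(HCl) per titration = 0.02566 × 0.1288 = 3.305 × 10^-3 mol
n(NaOH) in each aliquot = 3.305 × 10^-3 mol (1:1 ratio)
n(NaOH) in the whole flask = 3.305 × 10^-3 × 100.0/25.00 = 0.01322 mol
mass of NaOH = 0.01322 × 40.00 = 0.5288 g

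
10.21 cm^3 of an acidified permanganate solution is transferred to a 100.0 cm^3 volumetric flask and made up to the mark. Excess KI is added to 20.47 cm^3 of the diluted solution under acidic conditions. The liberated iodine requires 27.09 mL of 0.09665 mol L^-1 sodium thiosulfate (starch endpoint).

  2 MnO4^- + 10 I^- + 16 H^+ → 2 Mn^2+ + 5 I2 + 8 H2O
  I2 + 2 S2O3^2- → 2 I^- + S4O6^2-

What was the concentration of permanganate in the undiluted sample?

n(S2O3^2-) = 0.02709 × 0.09665 = 2.618 × 10^-3 mol
n(I2) = n(S2O3^2-)/2 = 1.309 × 10^-3 mol
From the 2:5 ratio, n(MnO4^-) in the aliquot = 2/5 × 1.309 × 10^-3 = 5.236 × 10^-4 mol
[MnO4^-]_dilute = 5.236 × 10^-4 / 0.02047 = 0.02558 mol/L
[MnO4^-]_original = 0.02558 × 100.0/10.21 = 0.2506 mol/L

0.2506 mol/L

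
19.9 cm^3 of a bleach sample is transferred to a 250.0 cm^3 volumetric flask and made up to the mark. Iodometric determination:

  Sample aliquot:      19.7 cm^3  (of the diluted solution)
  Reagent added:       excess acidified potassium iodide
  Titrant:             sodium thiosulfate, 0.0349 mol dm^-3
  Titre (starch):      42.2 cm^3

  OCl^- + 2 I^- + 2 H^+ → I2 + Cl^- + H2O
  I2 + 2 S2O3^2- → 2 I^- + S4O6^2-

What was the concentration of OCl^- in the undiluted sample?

0.470 mol/L

n(S2O3^2-) = 0.0422 × 0.0349 = 1.47 × 10^-3 mol
n(I2) = n(S2O3^2-)/2 = 7.36 × 10^-4 mol
n(OCl^-) in the aliquot = 7.36 × 10^-4 mol (1:1 ratio)
[OCl^-]_dilute = 7.36 × 10^-4 / 0.0197 = 0.0374 mol/L
[OCl^-]_original = 0.0374 × 250.0/19.9 = 0.470 mol/L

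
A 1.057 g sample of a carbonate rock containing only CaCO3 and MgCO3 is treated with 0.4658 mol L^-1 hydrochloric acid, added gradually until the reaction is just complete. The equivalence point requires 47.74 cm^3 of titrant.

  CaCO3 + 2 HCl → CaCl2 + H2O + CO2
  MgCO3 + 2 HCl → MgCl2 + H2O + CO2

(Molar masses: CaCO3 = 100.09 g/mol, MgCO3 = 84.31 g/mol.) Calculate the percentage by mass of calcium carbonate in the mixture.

71.76 %

n(HCl) = 0.04774 × 0.4658 = 0.02224 mol
Let x = n(CaCO3), y = n(MgCO3).
Titrant: 2x + 2y = 0.02224;  mass: 100.09x + 84.31y = 1.057
Solving, x = 7.578 × 10^-3 mol, y = 3.540 × 10^-3 mol
mass of CaCO3 = 7.578 × 10^-3 × 100.09 = 0.7585 g
% CaCO3 = 0.7585 / 1.057 × 100 = 71.76 %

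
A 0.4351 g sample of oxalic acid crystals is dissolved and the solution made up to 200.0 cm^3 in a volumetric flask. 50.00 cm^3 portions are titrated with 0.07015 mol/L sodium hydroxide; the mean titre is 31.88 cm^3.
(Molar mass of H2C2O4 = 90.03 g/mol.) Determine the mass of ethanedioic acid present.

0.4027 g

H2C2O4 + 2 NaOH → Na2C2O4 + 2 H2O
n(NaOH) per titration = 0.03188 × 0.07015 = 2.236 × 10^-3 mol
From the 1:2 ratio, n(H2C2O4) in each aliquot = 1/2 × 2.236 × 10^-3 = 1.118 × 10^-3 mol
n(H2C2O4) in the whole flask = 1.118 × 10^-3 × 200.0/50.00 = 4.473 × 10^-3 mol
mass of H2C2O4 = 4.473 × 10^-3 × 90.03 = 0.4027 g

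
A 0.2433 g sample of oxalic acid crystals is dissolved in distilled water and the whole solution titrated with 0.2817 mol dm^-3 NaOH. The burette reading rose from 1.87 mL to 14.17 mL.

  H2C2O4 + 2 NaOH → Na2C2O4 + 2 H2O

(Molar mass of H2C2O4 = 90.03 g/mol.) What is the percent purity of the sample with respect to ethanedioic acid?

64.11 %

n(NaOH) = 0.01230 L × 0.2817 mol/L = 3.465 × 10^-3 mol
From the 1:2 ratio, n(H2C2O4) = 1/2 × 3.465 × 10^-3 = 1.732 × 10^-3 mol
mass of H2C2O4 = 1.732 × 10^-3 × 90.03 g/mol = 0.1560 g
% H2C2O4 = 0.1560 / 0.2433 × 100 = 64.11 %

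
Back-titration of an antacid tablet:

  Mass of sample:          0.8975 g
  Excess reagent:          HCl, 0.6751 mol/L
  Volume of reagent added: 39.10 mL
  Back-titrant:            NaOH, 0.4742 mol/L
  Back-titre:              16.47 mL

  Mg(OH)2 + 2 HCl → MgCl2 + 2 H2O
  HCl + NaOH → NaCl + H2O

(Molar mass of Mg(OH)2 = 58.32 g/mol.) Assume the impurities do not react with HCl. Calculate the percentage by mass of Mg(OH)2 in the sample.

n(HCl) added = 0.03910 × 0.6751 = 0.02640 mol
n(NaOH) used in back-titration = 0.01647 × 0.4742 = 7.810 × 10^-3 mol
n(HCl) left over = 7.810 × 10^-3 mol (1:1 ratio)
n(HCl) consumed by analyte = 0.02640 − 7.810 × 10^-3 = 0.01859 mol
From the 1:2 ratio, n(Mg(OH)2) = 1/2 × 0.01859 = 9.293 × 10^-3 mol
mass of Mg(OH)2 = 9.293 × 10^-3 × 58.32 = 0.5420 g
% Mg(OH)2 = 0.5420 / 0.8975 × 100 = 60.39 %

60.39 %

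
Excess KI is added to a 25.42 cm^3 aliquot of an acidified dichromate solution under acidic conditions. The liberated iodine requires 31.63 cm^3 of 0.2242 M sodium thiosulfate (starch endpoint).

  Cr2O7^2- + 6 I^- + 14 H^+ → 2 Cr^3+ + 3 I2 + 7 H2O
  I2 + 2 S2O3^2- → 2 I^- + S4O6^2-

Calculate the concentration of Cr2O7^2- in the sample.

0.04650 M

n(S2O3^2-) = 0.03163 × 0.2242 = 7.091 × 10^-3 mol
n(I2) = n(S2O3^2-)/2 = 3.546 × 10^-3 mol
From the 1:3 ratio, n(Cr2O7^2-) in the aliquot = 1/3 × 3.546 × 10^-3 = 1.182 × 10^-3 mol
[Cr2O7^2-] = 1.182 × 10^-3 / 0.02542 = 0.04650 mol/L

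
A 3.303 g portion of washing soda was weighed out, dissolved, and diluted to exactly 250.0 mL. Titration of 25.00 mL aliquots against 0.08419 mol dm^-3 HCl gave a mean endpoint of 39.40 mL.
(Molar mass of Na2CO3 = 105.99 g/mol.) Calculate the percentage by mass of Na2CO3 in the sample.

53.22 %

Na2CO3 + 2 HCl → 2 NaCl + H2O + CO2
n(HCl) per titration = 0.03940 × 0.08419 = 3.317 × 10^-3 mol
From the 1:2 ratio, n(Na2CO3) in each aliquot = 1/2 × 3.317 × 10^-3 = 1.659 × 10^-3 mol
n(Na2CO3) in the whole flask = 1.659 × 10^-3 × 250.0/25.00 = 0.01659 mol
mass of Na2CO3 = 0.01659 × 105.99 = 1.758 g
% Na2CO3 = 1.758 / 3.303 × 100 = 53.22 %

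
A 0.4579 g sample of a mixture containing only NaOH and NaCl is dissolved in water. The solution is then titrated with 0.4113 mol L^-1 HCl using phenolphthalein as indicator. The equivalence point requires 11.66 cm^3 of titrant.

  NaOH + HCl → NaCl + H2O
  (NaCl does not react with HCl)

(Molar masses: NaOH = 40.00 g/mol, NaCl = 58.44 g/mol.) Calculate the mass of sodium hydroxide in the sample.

0.1918 g

n(HCl) = 0.01166 × 0.4113 = 4.796 × 10^-3 mol
Let x = n(NaOH), y = n(NaCl).
Titrant: 1x = 4.796 × 10^-3;  mass: 40.00x + 58.44y = 0.4579
Solving, x = 4.796 × 10^-3 mol, y = 4.553 × 10^-3 mol
mass of NaOH = 4.796 × 10^-3 × 40.00 = 0.1918 g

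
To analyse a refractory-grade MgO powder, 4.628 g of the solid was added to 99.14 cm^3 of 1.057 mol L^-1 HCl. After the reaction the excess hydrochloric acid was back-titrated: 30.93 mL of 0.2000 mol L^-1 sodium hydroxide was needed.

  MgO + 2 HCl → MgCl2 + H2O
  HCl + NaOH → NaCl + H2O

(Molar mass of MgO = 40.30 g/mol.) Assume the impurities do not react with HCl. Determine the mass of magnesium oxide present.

1.987 g

n(HCl) added = 0.09914 × 1.057 = 0.1048 mol
n(NaOH) used in back-titration = 0.03093 × 0.2000 = 6.186 × 10^-3 mol
n(HCl) left over = 6.186 × 10^-3 mol (1:1 ratio)
n(HCl) consumed by analyte = 0.1048 − 6.186 × 10^-3 = 0.09860 mol
From the 1:2 ratio, n(MgO) = 1/2 × 0.09860 = 0.04930 mol
mass of MgO = 0.04930 × 40.30 = 1.987 g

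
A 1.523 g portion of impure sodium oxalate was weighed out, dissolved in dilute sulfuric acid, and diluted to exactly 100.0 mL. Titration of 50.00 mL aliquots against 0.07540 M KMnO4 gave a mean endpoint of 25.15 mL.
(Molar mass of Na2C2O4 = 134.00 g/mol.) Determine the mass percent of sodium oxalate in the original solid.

83.42 %

2 MnO4^- + 5 C2O4^2- + 16 H^+ → 2 Mn^2+ + 10 CO2 + 8 H2O
n(KMnO4) per titration = 0.02515 × 0.07540 = 1.896 × 10^-3 mol
From the 5:2 ratio, n(Na2C2O4) in each aliquot = 5/2 × 1.896 × 10^-3 = 4.741 × 10^-3 mol
n(Na2C2O4) in the whole flask = 4.741 × 10^-3 × 100.0/50.00 = 9.482 × 10^-3 mol
mass of Na2C2O4 = 9.482 × 10^-3 × 134.00 = 1.271 g
% Na2C2O4 = 1.271 / 1.523 × 100 = 83.42 %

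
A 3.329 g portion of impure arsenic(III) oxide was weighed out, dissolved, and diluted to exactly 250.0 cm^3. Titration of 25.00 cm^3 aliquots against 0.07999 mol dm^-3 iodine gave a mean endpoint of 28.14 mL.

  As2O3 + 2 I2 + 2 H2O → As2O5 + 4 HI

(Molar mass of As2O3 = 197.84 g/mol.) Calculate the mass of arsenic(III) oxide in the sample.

2.227 g

n(I2) per titration = 0.02814 × 0.07999 = 2.251 × 10^-3 mol
From the 1:2 ratio, n(As2O3) in each aliquot = 1/2 × 2.251 × 10^-3 = 1.125 × 10^-3 mol
n(As2O3) in the whole flask = 1.125 × 10^-3 × 250.0/25.00 = 0.01125 mol
mass of As2O3 = 0.01125 × 197.84 = 2.227 g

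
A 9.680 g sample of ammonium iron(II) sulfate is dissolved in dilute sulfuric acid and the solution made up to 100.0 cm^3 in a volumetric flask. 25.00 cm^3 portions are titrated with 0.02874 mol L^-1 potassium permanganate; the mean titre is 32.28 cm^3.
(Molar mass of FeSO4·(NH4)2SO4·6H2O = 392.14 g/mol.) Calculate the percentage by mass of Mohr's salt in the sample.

75.17 %

MnO4^- + 5 Fe^2+ + 8 H^+ → Mn^2+ + 5 Fe^3+ + 4 H2O
n(KMnO4) per titration = 0.03228 × 0.02874 = 9.277 × 10^-4 mol
From the 5:1 ratio, n(FeSO4·(NH4)2SO4·6H2O) in each aliquot = 5/1 × 9.277 × 10^-4 = 4.639 × 10^-3 mol
n(FeSO4·(NH4)2SO4·6H2O) in the whole flask = 4.639 × 10^-3 × 100.0/25.00 = 0.01855 mol
mass of FeSO4·(NH4)2SO4·6H2O = 0.01855 × 392.14 = 7.276 g
% FeSO4·(NH4)2SO4·6H2O = 7.276 / 9.680 × 100 = 75.17 %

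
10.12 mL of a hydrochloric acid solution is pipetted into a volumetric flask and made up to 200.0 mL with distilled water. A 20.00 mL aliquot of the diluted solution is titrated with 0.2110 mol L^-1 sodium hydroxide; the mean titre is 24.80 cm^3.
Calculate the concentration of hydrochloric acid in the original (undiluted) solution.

HCl + NaOH → NaCl + H2O
n(NaOH) = 0.02480 × 0.2110 = 5.233 × 10^-3 mol
n(HCl) in the aliquot = 5.233 × 10^-3 mol (1:1 ratio)
[HCl]_dilute = 5.233 × 10^-3 / 0.02000 = 0.2616 mol/L
Dilution factor = 200.0 / 10.12 = 19.76
[HCl]_stock = 0.2616 × 19.76 = 5.171 mol/L

5.171 mol/L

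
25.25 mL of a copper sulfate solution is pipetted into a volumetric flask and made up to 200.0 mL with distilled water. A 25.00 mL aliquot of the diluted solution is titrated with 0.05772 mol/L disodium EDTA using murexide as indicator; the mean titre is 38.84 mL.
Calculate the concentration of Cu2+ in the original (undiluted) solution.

0.7103 mol/L

Cu^2+ + EDTA^4- → [Cu(EDTA)]^2-
n(EDTA) = 0.03884 × 0.05772 = 2.242 × 10^-3 mol
n(Cu2+) in the aliquot = 2.242 × 10^-3 mol (1:1 ratio)
[Cu2+]_dilute = 2.242 × 10^-3 / 0.02500 = 0.08967 mol/L
Dilution factor = 200.0 / 25.25 = 7.921
[Cu2+]_stock = 0.08967 × 7.921 = 0.7103 mol/L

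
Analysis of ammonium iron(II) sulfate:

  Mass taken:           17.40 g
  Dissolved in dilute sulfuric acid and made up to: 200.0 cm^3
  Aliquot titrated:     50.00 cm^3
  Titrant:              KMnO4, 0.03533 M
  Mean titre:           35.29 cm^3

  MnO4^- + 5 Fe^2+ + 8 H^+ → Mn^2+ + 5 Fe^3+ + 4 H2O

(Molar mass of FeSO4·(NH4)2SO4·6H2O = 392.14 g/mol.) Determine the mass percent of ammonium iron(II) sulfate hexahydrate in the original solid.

56.20 %

n(KMnO4) per titration = 0.03529 × 0.03533 = 1.247 × 10^-3 mol
From the 5:1 ratio, n(FeSO4·(NH4)2SO4·6H2O) in each aliquot = 5/1 × 1.247 × 10^-3 = 6.234 × 10^-3 mol
n(FeSO4·(NH4)2SO4·6H2O) in the whole flask = 6.234 × 10^-3 × 200.0/50.00 = 0.02494 mol
mass of FeSO4·(NH4)2SO4·6H2O = 0.02494 × 392.14 = 9.778 g
% FeSO4·(NH4)2SO4·6H2O = 9.778 / 17.40 × 100 = 56.20 %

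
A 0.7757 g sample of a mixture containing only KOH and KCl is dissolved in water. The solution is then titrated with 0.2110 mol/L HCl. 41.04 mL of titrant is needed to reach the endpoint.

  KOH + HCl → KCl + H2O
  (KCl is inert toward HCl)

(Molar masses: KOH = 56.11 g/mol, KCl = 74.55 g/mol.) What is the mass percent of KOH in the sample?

62.64 %

n(HCl) = 0.04104 × 0.2110 = 8.659 × 10^-3 mol
Let x = n(KOH), y = n(KCl).
Titrant: 1x = 8.659 × 10^-3;  mass: 56.11x + 74.55y = 0.7757
Solving, x = 8.659 × 10^-3 mol, y = 3.888 × 10^-3 mol
mass of KOH = 8.659 × 10^-3 × 56.11 = 0.4859 g
% KOH = 0.4859 / 0.7757 × 100 = 62.64 %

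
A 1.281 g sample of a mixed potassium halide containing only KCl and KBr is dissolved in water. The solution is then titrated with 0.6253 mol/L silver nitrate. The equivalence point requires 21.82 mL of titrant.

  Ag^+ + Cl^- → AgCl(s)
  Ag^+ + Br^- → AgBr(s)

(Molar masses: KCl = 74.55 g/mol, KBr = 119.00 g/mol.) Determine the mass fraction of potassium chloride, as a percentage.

n(AgNO3) = 0.02182 × 0.6253 = 0.01364 mol
Let x = n(KCl), y = n(KBr).
Titrant: 1x + 1y = 0.01364;  mass: 74.55x + 119.00y = 1.281
Solving, x = 7.708 × 10^-3 mol, y = 5.936 × 10^-3 mol
mass of KCl = 7.708 × 10^-3 × 74.55 = 0.5747 g
% KCl = 0.5747 / 1.281 × 100 = 44.86 %

44.86 %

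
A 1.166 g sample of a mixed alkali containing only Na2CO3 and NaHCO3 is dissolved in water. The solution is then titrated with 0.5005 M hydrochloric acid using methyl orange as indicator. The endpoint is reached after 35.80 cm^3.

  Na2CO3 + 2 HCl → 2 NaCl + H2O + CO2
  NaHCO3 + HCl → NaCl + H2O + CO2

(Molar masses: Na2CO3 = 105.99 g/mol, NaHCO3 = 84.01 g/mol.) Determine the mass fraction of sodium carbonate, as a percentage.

49.72 %

n(HCl) = 0.03580 × 0.5005 = 0.01792 mol
Let x = n(Na2CO3), y = n(NaHCO3).
Titrant: 2x + 1y = 0.01792;  mass: 105.99x + 84.01y = 1.166
Solving, x = 5.470 × 10^-3 mol, y = 6.979 × 10^-3 mol
mass of Na2CO3 = 5.470 × 10^-3 × 105.99 = 0.5797 g
% Na2CO3 = 0.5797 / 1.166 × 100 = 49.72 %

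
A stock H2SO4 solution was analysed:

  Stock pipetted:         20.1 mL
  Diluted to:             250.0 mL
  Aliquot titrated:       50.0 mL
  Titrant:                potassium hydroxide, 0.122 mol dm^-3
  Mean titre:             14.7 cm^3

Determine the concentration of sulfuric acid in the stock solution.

0.223 mol/L

H2SO4 + 2 KOH → K2SO4 + 2 H2O
n(KOH) = 0.0147 × 0.122 = 1.79 × 10^-3 mol
From the 1:2 ratio, n(H2SO4) in the aliquot = 1/2 × 1.79 × 10^-3 = 8.97 × 10^-4 mol
[H2SO4]_dilute = 8.97 × 10^-4 / 0.0500 = 0.0179 mol/L
Dilution factor = 250.0 / 20.1 = 12.44
[H2SO4]_stock = 0.0179 × 12.44 = 0.223 mol/L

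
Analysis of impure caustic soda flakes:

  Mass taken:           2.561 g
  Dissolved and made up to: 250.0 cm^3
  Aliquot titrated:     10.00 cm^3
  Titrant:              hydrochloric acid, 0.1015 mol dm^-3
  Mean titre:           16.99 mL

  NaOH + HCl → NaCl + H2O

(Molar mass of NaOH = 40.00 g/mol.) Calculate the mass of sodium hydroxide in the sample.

1.724 g

n(HCl) per titration = 0.01699 × 0.1015 = 1.724 × 10^-3 mol
n(NaOH) in each aliquot = 1.724 × 10^-3 mol (1:1 ratio)
n(NaOH) in the whole flask = 1.724 × 10^-3 × 250.0/10.00 = 0.04311 mol
mass of NaOH = 0.04311 × 40.00 = 1.724 g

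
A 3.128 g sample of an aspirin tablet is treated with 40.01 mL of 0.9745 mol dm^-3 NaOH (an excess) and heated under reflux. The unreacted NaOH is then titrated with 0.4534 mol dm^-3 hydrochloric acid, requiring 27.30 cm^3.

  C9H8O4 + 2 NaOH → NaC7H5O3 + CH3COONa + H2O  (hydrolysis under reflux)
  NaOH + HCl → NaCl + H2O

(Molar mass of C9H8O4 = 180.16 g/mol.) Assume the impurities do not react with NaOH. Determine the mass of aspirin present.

n(NaOH) added = 0.04001 × 0.9745 = 0.03899 mol
n(HCl) used in back-titration = 0.02730 × 0.4534 = 0.01238 mol
n(NaOH) left over = 0.01238 mol (1:1 ratio)
n(NaOH) consumed by analyte = 0.03899 − 0.01238 = 0.02661 mol
From the 1:2 ratio, n(C9H8O4) = 1/2 × 0.02661 = 0.01331 mol
mass of C9H8O4 = 0.01331 × 180.16 = 2.397 g

2.397 g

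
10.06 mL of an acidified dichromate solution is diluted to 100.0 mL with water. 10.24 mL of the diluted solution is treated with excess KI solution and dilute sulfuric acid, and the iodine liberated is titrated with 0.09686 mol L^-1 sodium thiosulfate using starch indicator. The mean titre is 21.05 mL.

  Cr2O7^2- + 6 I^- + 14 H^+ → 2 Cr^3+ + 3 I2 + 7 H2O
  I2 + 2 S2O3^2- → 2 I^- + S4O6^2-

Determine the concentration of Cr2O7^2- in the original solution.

0.3299 mol/L

n(S2O3^2-) = 0.02105 × 0.09686 = 2.039 × 10^-3 mol
n(I2) = n(S2O3^2-)/2 = 1.019 × 10^-3 mol
From the 1:3 ratio, n(Cr2O7^2-) in the aliquot = 1/3 × 1.019 × 10^-3 = 3.398 × 10^-4 mol
[Cr2O7^2-]_dilute = 3.398 × 10^-4 / 0.01024 = 0.03319 mol/L
[Cr2O7^2-]_original = 0.03319 × 100.0/10.06 = 0.3299 mol/L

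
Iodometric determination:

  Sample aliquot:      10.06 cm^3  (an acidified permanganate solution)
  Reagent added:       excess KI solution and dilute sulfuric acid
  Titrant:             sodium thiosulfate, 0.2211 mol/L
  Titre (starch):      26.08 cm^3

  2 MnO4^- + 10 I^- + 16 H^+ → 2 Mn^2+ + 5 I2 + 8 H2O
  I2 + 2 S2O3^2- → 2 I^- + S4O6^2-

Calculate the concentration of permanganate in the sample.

0.1146 mol/L

n(S2O3^2-) = 0.02608 × 0.2211 = 5.766 × 10^-3 mol
n(I2) = n(S2O3^2-)/2 = 2.883 × 10^-3 mol
From the 2:5 ratio, n(MnO4^-) in the aliquot = 2/5 × 2.883 × 10^-3 = 1.153 × 10^-3 mol
[MnO4^-] = 1.153 × 10^-3 / 0.01006 = 0.1146 mol/L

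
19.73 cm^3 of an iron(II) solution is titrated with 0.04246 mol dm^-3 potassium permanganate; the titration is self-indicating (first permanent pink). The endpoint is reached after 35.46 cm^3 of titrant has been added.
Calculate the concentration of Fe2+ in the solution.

0.3816 mol/L

MnO4^- + 5 Fe^2+ + 8 H^+ → Mn^2+ + 5 Fe^3+ + 4 H2O
n(KMnO4) = 0.03546 L × 0.04246 mol/L = 1.506 × 10^-3 mol
From the 5:1 mole ratio, n(Fe2+) = 5/1 × 1.506 × 10^-3 = 7.528 × 10^-3 mol
[Fe2+] = 7.528 × 10^-3 mol / 0.01973 L = 0.3816 mol/L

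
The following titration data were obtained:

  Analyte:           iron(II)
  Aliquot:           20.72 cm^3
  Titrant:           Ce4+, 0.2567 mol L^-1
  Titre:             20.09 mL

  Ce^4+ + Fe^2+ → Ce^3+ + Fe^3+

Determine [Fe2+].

n(Ce4+) = 0.02009 L × 0.2567 mol/L = 5.157 × 10^-3 mol
n(Fe2+) = 5.157 × 10^-3 mol (1:1 mole ratio)
[Fe2+] = 5.157 × 10^-3 mol / 0.02072 L = 0.2489 mol/L

0.2489 mol/L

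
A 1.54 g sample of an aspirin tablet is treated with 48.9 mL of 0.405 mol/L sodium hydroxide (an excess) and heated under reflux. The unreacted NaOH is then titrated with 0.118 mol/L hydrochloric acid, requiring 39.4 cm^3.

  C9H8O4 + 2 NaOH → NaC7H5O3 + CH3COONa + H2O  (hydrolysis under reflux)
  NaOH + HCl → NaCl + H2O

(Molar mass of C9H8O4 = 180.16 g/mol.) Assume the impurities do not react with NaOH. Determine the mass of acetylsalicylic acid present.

1.37 g

n(NaOH) added = 0.0489 × 0.405 = 0.0198 mol
n(HCl) used in back-titration = 0.0394 × 0.118 = 4.65 × 10^-3 mol
n(NaOH) left over = 4.65 × 10^-3 mol (1:1 ratio)
n(NaOH) consumed by analyte = 0.0198 − 4.65 × 10^-3 = 0.0152 mol
From the 1:2 ratio, n(C9H8O4) = 1/2 × 0.0152 = 7.58 × 10^-3 mol
mass of C9H8O4 = 7.58 × 10^-3 × 180.16 = 1.37 g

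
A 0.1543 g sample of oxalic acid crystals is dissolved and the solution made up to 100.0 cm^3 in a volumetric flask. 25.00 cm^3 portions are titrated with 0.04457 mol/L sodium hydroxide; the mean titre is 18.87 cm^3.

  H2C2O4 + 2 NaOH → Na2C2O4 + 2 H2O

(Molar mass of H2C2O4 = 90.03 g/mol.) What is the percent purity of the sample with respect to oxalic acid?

n(NaOH) per titration = 0.01887 × 0.04457 = 8.410 × 10^-4 mol
From the 1:2 ratio, n(H2C2O4) in each aliquot = 1/2 × 8.410 × 10^-4 = 4.205 × 10^-4 mol
n(H2C2O4) in the whole flask = 4.205 × 10^-4 × 100.0/25.00 = 1.682 × 10^-3 mol
mass of H2C2O4 = 1.682 × 10^-3 × 90.03 = 0.1514 g
% H2C2O4 = 0.1514 / 0.1543 × 100 = 98.14 %

98.14 %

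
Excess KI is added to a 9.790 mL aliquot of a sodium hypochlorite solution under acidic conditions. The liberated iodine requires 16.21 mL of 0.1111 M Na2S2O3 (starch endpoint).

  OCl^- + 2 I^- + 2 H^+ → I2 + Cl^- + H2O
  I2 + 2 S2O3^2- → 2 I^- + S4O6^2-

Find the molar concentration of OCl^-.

n(S2O3^2-) = 0.01621 × 0.1111 = 1.801 × 10^-3 mol
n(I2) = n(S2O3^2-)/2 = 9.005 × 10^-4 mol
n(OCl^-) in the aliquot = 9.005 × 10^-4 mol (1:1 ratio)
[OCl^-] = 9.005 × 10^-4 / 0.009790 = 0.09198 mol/L

0.09198 M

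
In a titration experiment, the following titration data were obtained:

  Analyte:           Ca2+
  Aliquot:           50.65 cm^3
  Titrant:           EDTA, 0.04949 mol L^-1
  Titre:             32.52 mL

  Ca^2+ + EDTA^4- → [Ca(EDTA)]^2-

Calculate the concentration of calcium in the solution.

0.03178 mol/L

n(EDTA) = 0.03252 L × 0.04949 mol/L = 1.609 × 10^-3 mol
n(Ca2+) = 1.609 × 10^-3 mol (1:1 mole ratio)
[Ca2+] = 1.609 × 10^-3 mol / 0.05065 L = 0.03178 mol/L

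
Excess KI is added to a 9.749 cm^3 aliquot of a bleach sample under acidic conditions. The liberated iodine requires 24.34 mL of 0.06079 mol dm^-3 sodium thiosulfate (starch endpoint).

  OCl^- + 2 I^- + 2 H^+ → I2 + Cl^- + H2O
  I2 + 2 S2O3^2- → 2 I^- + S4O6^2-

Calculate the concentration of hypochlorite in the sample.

0.07589 mol/L

n(S2O3^2-) = 0.02434 × 0.06079 = 1.480 × 10^-3 mol
n(I2) = n(S2O3^2-)/2 = 7.398 × 10^-4 mol
n(OCl^-) in the aliquot = 7.398 × 10^-4 mol (1:1 ratio)
[OCl^-] = 7.398 × 10^-4 / 0.009749 = 0.07589 mol/L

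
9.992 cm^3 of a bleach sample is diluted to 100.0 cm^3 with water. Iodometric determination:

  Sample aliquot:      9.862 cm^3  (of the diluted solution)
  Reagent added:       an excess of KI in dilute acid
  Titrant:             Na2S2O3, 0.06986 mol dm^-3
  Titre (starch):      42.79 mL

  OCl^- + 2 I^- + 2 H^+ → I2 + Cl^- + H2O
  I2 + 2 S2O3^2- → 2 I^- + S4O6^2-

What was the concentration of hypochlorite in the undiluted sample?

n(S2O3^2-) = 0.04279 × 0.06986 = 2.989 × 10^-3 mol
n(I2) = n(S2O3^2-)/2 = 1.495 × 10^-3 mol
n(OCl^-) in the aliquot = 1.495 × 10^-3 mol (1:1 ratio)
[OCl^-]_dilute = 1.495 × 10^-3 / 0.009862 = 0.1516 mol/L
[OCl^-]_original = 0.1516 × 100.0/9.992 = 1.517 mol/L

1.517 mol/L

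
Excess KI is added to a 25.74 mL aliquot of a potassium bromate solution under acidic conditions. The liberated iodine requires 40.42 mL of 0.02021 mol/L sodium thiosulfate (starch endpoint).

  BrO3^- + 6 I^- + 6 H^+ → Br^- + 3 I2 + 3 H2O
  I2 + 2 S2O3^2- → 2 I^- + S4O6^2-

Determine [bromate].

0.005289 mol/L

n(S2O3^2-) = 0.04042 × 0.02021 = 8.169 × 10^-4 mol
n(I2) = n(S2O3^2-)/2 = 4.084 × 10^-4 mol
From the 1:3 ratio, n(BrO3^-) in the aliquot = 1/3 × 4.084 × 10^-4 = 1.361 × 10^-4 mol
[BrO3^-] = 1.361 × 10^-4 / 0.02574 = 0.005289 mol/L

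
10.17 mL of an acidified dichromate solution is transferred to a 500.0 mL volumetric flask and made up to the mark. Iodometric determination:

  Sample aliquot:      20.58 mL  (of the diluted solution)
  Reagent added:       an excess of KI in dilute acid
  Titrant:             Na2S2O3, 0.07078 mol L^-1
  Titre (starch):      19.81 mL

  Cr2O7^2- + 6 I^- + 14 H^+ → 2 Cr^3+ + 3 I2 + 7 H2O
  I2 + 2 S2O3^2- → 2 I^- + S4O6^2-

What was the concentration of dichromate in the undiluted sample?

n(S2O3^2-) = 0.01981 × 0.07078 = 1.402 × 10^-3 mol
n(I2) = n(S2O3^2-)/2 = 7.011 × 10^-4 mol
From the 1:3 ratio, n(Cr2O7^2-) in the aliquot = 1/3 × 7.011 × 10^-4 = 2.337 × 10^-4 mol
[Cr2O7^2-]_dilute = 2.337 × 10^-4 / 0.02058 = 0.01136 mol/L
[Cr2O7^2-]_original = 0.01136 × 500.0/10.17 = 0.5583 mol/L

0.5583 mol/L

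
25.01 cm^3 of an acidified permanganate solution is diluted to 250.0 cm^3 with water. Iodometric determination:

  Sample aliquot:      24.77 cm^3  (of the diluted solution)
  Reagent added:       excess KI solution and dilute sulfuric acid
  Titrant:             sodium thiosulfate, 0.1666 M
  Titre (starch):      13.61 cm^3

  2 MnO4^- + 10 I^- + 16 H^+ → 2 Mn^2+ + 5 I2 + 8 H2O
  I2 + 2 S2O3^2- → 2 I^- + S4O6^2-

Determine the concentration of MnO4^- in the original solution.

0.1830 M

n(S2O3^2-) = 0.01361 × 0.1666 = 2.267 × 10^-3 mol
n(I2) = n(S2O3^2-)/2 = 1.134 × 10^-3 mol
From the 2:5 ratio, n(MnO4^-) in the aliquot = 2/5 × 1.134 × 10^-3 = 4.535 × 10^-4 mol
[MnO4^-]_dilute = 4.535 × 10^-4 / 0.02477 = 0.01831 mol/L
[MnO4^-]_original = 0.01831 × 250.0/25.01 = 0.1830 mol/L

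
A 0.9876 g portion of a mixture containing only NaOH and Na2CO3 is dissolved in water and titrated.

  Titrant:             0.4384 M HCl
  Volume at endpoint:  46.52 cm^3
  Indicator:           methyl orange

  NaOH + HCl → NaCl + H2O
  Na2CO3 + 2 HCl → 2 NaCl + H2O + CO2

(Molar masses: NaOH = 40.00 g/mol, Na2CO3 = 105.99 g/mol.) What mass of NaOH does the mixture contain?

n(HCl) = 0.04652 × 0.4384 = 0.02039 mol
Let x = n(NaOH), y = n(Na2CO3).
Titrant: 1x + 2y = 0.02039;  mass: 40.00x + 105.99y = 0.9876
Solving, x = 7.172 × 10^-3 mol, y = 6.611 × 10^-3 mol
mass of NaOH = 7.172 × 10^-3 × 40.00 = 0.2869 g

0.2869 g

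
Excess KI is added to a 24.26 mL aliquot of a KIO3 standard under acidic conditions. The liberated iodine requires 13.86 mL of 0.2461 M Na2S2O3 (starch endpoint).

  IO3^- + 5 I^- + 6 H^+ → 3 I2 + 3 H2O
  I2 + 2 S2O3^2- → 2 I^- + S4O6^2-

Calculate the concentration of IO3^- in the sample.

0.02343 M

n(S2O3^2-) = 0.01386 × 0.2461 = 3.411 × 10^-3 mol
n(I2) = n(S2O3^2-)/2 = 1.705 × 10^-3 mol
From the 1:3 ratio, n(IO3^-) in the aliquot = 1/3 × 1.705 × 10^-3 = 5.685 × 10^-4 mol
[IO3^-] = 5.685 × 10^-4 / 0.02426 = 0.02343 mol/L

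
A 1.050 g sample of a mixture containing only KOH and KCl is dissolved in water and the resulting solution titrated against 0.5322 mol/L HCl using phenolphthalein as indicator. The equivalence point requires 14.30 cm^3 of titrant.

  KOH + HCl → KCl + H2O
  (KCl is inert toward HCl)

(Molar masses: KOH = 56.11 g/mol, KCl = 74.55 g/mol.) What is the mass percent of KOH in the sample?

n(HCl) = 0.01430 × 0.5322 = 7.610 × 10^-3 mol
Let x = n(KOH), y = n(KCl).
Titrant: 1x = 7.610 × 10^-3;  mass: 56.11x + 74.55y = 1.050
Solving, x = 7.610 × 10^-3 mol, y = 8.357 × 10^-3 mol
mass of KOH = 7.610 × 10^-3 × 56.11 = 0.4270 g
% KOH = 0.4270 / 1.050 × 100 = 40.67 %

40.67 %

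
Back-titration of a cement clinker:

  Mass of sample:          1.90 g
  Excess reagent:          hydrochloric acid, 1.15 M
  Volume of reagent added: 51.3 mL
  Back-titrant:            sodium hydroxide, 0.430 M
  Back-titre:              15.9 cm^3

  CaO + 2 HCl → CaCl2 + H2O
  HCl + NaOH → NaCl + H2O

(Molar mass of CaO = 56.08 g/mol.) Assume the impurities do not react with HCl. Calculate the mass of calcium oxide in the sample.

n(HCl) added = 0.0513 × 1.15 = 0.0590 mol
n(NaOH) used in back-titration = 0.0159 × 0.430 = 6.84 × 10^-3 mol
n(HCl) left over = 6.84 × 10^-3 mol (1:1 ratio)
n(HCl) consumed by analyte = 0.0590 − 6.84 × 10^-3 = 0.0522 mol
From the 1:2 ratio, n(CaO) = 1/2 × 0.0522 = 0.0261 mol
mass of CaO = 0.0261 × 56.08 = 1.46 g

1.46 g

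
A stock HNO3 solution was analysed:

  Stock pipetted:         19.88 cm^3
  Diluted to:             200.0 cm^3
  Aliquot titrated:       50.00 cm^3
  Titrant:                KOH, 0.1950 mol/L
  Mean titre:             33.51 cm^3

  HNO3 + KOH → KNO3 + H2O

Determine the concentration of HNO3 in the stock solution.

1.315 mol/L

n(KOH) = 0.03351 × 0.1950 = 6.534 × 10^-3 mol
n(HNO3) in the aliquot = 6.534 × 10^-3 mol (1:1 ratio)
[HNO3]_dilute = 6.534 × 10^-3 / 0.05000 = 0.1307 mol/L
Dilution factor = 200.0 / 19.88 = 10.06
[HNO3]_stock = 0.1307 × 10.06 = 1.315 mol/L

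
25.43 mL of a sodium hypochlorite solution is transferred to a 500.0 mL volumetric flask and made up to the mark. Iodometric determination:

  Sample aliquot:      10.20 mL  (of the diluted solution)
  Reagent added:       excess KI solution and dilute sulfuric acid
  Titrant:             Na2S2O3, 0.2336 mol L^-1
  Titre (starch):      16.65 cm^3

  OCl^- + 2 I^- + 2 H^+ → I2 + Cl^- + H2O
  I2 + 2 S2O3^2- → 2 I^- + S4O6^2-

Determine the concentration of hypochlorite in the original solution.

n(S2O3^2-) = 0.01665 × 0.2336 = 3.889 × 10^-3 mol
n(I2) = n(S2O3^2-)/2 = 1.945 × 10^-3 mol
n(OCl^-) in the aliquot = 1.945 × 10^-3 mol (1:1 ratio)
[OCl^-]_dilute = 1.945 × 10^-3 / 0.01020 = 0.1907 mol/L
[OCl^-]_original = 0.1907 × 500.0/25.43 = 3.749 mol/L

3.749 mol/L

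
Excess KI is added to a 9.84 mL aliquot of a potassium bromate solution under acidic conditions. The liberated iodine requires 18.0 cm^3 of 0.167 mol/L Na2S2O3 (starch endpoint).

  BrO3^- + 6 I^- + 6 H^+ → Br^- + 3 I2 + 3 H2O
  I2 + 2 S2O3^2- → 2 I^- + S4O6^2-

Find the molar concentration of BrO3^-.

n(S2O3^2-) = 0.0180 × 0.167 = 3.01 × 10^-3 mol
n(I2) = n(S2O3^2-)/2 = 1.50 × 10^-3 mol
From the 1:3 ratio, n(BrO3^-) in the aliquot = 1/3 × 1.50 × 10^-3 = 5.01 × 10^-4 mol
[BrO3^-] = 5.01 × 10^-4 / 0.00984 = 0.0509 mol/L

0.0509 mol/L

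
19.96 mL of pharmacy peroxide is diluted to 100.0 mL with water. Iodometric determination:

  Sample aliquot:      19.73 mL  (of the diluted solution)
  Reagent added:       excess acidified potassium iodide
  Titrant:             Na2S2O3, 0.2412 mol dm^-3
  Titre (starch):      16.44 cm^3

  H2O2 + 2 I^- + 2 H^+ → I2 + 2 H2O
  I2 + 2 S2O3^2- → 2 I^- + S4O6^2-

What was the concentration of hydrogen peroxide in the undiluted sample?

0.5035 mol/L

n(S2O3^2-) = 0.01644 × 0.2412 = 3.965 × 10^-3 mol
n(I2) = n(S2O3^2-)/2 = 1.983 × 10^-3 mol
n(H2O2) in the aliquot = 1.983 × 10^-3 mol (1:1 ratio)
[H2O2]_dilute = 1.983 × 10^-3 / 0.01973 = 0.1005 mol/L
[H2O2]_original = 0.1005 × 100.0/19.96 = 0.5035 mol/L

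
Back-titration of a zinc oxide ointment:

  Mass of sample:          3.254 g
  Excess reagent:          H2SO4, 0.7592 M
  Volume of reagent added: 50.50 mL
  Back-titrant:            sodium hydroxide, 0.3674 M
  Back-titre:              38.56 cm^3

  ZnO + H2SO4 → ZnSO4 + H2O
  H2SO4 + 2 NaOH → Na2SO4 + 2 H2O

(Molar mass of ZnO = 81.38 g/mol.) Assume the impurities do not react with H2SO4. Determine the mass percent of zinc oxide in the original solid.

n(H2SO4) added = 0.05050 × 0.7592 = 0.03834 mol
n(NaOH) used in back-titration = 0.03856 × 0.3674 = 0.01417 mol
From the 1:2 ratio, n(H2SO4) left over = 1/2 × 0.01417 = 7.083 × 10^-3 mol
n(H2SO4) consumed by analyte = 0.03834 − 7.083 × 10^-3 = 0.03126 mol
n(ZnO) = 0.03126 mol (1:1 ratio)
mass of ZnO = 0.03126 × 81.38 = 2.544 g
% ZnO = 2.544 / 3.254 × 100 = 78.17 %

78.17 %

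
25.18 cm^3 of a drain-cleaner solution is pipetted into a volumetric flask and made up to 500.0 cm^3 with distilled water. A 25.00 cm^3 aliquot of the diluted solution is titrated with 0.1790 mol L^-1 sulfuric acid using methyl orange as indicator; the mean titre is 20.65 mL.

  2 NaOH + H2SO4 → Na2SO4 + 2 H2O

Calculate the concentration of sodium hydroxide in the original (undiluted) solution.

5.872 mol/L

n(H2SO4) = 0.02065 × 0.1790 = 3.696 × 10^-3 mol
From the 2:1 ratio, n(NaOH) in the aliquot = 2/1 × 3.696 × 10^-3 = 7.393 × 10^-3 mol
[NaOH]_dilute = 7.393 × 10^-3 / 0.02500 = 0.2957 mol/L
Dilution factor = 500.0 / 25.18 = 19.86
[NaOH]_stock = 0.2957 × 19.86 = 5.872 mol/L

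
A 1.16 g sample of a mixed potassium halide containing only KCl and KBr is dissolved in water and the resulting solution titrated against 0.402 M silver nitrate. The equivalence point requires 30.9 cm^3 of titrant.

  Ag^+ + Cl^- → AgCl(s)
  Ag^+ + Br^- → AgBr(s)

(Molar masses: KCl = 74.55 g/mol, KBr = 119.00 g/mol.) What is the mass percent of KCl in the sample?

46.0 %

n(AgNO3) = 0.0309 × 0.402 = 0.0124 mol
Let x = n(KCl), y = n(KBr).
Titrant: 1x + 1y = 0.0124;  mass: 74.55x + 119.00y = 1.16
Solving, x = 7.16 × 10^-3 mol, y = 5.26 × 10^-3 mol
mass of KCl = 7.16 × 10^-3 × 74.55 = 0.534 g
% KCl = 0.534 / 1.16 × 100 = 46.0 %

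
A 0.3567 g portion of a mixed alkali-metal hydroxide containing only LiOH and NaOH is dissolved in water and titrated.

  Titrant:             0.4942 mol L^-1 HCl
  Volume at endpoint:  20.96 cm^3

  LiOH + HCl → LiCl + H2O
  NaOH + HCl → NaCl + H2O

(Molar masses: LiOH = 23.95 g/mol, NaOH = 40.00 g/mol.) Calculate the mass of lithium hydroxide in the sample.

0.08601 g

n(HCl) = 0.02096 × 0.4942 = 0.01036 mol
Let x = n(LiOH), y = n(NaOH).
Titrant: 1x + 1y = 0.01036;  mass: 23.95x + 40.00y = 0.3567
Solving, x = 3.591 × 10^-3 mol, y = 6.767 × 10^-3 mol
mass of LiOH = 3.591 × 10^-3 × 23.95 = 0.08601 g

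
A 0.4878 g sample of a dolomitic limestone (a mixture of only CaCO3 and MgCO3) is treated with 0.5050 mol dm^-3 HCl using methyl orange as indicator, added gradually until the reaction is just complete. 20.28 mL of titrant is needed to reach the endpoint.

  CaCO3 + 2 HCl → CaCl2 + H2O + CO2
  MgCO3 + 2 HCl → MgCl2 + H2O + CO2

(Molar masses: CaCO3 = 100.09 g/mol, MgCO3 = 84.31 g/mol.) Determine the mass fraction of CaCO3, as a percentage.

72.91 %

n(HCl) = 0.02028 × 0.5050 = 0.01024 mol
Let x = n(CaCO3), y = n(MgCO3).
Titrant: 2x + 2y = 0.01024;  mass: 100.09x + 84.31y = 0.4878
Solving, x = 3.553 × 10^-3 mol, y = 1.567 × 10^-3 mol
mass of CaCO3 = 3.553 × 10^-3 × 100.09 = 0.3557 g
% CaCO3 = 0.3557 / 0.4878 × 100 = 72.91 %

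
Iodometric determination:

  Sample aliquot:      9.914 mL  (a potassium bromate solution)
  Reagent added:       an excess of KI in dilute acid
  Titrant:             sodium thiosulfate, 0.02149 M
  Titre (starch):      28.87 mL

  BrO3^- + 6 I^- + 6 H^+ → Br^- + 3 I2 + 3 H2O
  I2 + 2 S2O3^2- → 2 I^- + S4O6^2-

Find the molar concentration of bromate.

n(S2O3^2-) = 0.02887 × 0.02149 = 6.204 × 10^-4 mol
n(I2) = n(S2O3^2-)/2 = 3.102 × 10^-4 mol
From the 1:3 ratio, n(BrO3^-) in the aliquot = 1/3 × 3.102 × 10^-4 = 1.034 × 10^-4 mol
[BrO3^-] = 1.034 × 10^-4 / 0.009914 = 0.01043 mol/L

0.01043 M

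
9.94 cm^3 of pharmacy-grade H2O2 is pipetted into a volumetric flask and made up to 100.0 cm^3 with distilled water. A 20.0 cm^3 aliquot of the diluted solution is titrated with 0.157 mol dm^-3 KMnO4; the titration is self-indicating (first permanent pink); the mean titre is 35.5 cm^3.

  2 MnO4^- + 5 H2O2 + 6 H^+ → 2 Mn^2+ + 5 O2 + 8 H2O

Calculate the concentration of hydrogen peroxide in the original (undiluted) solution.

n(KMnO4) = 0.0355 × 0.157 = 5.57 × 10^-3 mol
From the 5:2 ratio, n(H2O2) in the aliquot = 5/2 × 5.57 × 10^-3 = 0.0139 mol
[H2O2]_dilute = 0.0139 / 0.0200 = 0.697 mol/L
Dilution factor = 100.0 / 9.94 = 10.06
[H2O2]_stock = 0.697 × 10.06 = 7.01 mol/L

7.01 mol/L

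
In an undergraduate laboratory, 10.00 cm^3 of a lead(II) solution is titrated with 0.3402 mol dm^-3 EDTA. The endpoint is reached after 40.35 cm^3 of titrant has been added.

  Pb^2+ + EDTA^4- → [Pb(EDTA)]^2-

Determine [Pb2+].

1.373 mol/L

n(EDTA) = 0.04035 L × 0.3402 mol/L = 0.01373 mol
n(Pb2+) = 0.01373 mol (1:1 mole ratio)
[Pb2+] = 0.01373 mol / 0.01000 L = 1.373 mol/L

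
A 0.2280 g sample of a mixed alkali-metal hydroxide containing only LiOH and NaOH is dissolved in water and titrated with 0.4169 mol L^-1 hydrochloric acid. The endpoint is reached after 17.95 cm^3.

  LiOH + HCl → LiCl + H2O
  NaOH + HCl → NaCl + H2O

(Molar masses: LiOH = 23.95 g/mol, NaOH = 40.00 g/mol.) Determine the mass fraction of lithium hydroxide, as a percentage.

n(HCl) = 0.01795 × 0.4169 = 7.483 × 10^-3 mol
Let x = n(LiOH), y = n(NaOH).
Titrant: 1x + 1y = 7.483 × 10^-3;  mass: 23.95x + 40.00y = 0.2280
Solving, x = 4.444 × 10^-3 mol, y = 3.039 × 10^-3 mol
mass of LiOH = 4.444 × 10^-3 × 23.95 = 0.1064 g
% LiOH = 0.1064 / 0.2280 × 100 = 46.69 %

46.69 %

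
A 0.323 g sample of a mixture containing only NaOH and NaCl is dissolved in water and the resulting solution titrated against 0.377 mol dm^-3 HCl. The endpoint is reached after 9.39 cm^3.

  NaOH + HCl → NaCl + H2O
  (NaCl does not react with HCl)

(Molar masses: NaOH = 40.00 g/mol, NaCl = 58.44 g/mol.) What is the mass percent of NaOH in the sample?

43.8 %

n(HCl) = 0.00939 × 0.377 = 3.54 × 10^-3 mol
Let x = n(NaOH), y = n(NaCl).
Titrant: 1x = 3.54 × 10^-3;  mass: 40.00x + 58.44y = 0.323
Solving, x = 3.54 × 10^-3 mol, y = 3.10 × 10^-3 mol
mass of NaOH = 3.54 × 10^-3 × 40.00 = 0.142 g
% NaOH = 0.142 / 0.323 × 100 = 43.8 %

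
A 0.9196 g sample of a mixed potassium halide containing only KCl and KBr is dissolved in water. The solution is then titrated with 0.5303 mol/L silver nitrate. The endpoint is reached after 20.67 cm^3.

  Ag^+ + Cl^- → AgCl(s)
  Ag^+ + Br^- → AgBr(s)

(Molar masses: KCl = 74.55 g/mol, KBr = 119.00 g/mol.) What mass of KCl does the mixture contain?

0.6454 g

n(AgNO3) = 0.02067 × 0.5303 = 0.01096 mol
Let x = n(KCl), y = n(KBr).
Titrant: 1x + 1y = 0.01096;  mass: 74.55x + 119.00y = 0.9196
Solving, x = 8.657 × 10^-3 mol, y = 2.304 × 10^-3 mol
mass of KCl = 8.657 × 10^-3 × 74.55 = 0.6454 g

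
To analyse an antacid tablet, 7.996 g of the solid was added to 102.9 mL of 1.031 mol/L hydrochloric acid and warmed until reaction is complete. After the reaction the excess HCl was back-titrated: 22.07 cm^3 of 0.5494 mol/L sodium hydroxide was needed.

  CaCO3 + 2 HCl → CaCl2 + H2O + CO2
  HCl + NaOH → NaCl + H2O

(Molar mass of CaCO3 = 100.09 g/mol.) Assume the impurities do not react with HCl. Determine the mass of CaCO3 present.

4.702 g

n(HCl) added = 0.1029 × 1.031 = 0.1061 mol
n(NaOH) used in back-titration = 0.02207 × 0.5494 = 0.01213 mol
n(HCl) left over = 0.01213 mol (1:1 ratio)
n(HCl) consumed by analyte = 0.1061 − 0.01213 = 0.09396 mol
From the 1:2 ratio, n(CaCO3) = 1/2 × 0.09396 = 0.04698 mol
mass of CaCO3 = 0.04698 × 100.09 = 4.702 g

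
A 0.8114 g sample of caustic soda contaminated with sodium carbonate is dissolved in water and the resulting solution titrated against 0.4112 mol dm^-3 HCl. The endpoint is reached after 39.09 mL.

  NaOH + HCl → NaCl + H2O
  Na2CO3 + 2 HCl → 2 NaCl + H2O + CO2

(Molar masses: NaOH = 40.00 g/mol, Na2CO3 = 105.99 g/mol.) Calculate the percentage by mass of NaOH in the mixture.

n(HCl) = 0.03909 × 0.4112 = 0.01607 mol
Let x = n(NaOH), y = n(Na2CO3).
Titrant: 1x + 2y = 0.01607;  mass: 40.00x + 105.99y = 0.8114
Solving, x = 3.111 × 10^-3 mol, y = 6.481 × 10^-3 mol
mass of NaOH = 3.111 × 10^-3 × 40.00 = 0.1245 g
% NaOH = 0.1245 / 0.8114 × 100 = 15.34 %

15.34 %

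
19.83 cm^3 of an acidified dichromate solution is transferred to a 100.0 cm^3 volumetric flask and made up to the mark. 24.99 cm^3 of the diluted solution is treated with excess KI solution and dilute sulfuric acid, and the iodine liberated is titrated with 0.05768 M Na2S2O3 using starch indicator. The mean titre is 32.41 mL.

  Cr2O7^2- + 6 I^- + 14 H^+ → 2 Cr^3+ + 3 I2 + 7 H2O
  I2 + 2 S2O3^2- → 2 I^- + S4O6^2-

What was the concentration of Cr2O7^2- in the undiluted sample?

n(S2O3^2-) = 0.03241 × 0.05768 = 1.869 × 10^-3 mol
n(I2) = n(S2O3^2-)/2 = 9.347 × 10^-4 mol
From the 1:3 ratio, n(Cr2O7^2-) in the aliquot = 1/3 × 9.347 × 10^-4 = 3.116 × 10^-4 mol
[Cr2O7^2-]_dilute = 3.116 × 10^-4 / 0.02499 = 0.01247 mol/L
[Cr2O7^2-]_original = 0.01247 × 100.0/19.83 = 0.06287 mol/L

0.06287 M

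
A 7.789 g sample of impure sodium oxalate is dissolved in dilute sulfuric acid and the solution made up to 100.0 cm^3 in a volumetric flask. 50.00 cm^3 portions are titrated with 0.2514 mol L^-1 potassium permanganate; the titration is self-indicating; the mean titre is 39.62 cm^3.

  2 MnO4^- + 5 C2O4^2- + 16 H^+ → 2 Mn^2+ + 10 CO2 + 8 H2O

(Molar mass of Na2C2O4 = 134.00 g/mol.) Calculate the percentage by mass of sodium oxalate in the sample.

n(KMnO4) per titration = 0.03962 × 0.2514 = 9.960 × 10^-3 mol
From the 5:2 ratio, n(Na2C2O4) in each aliquot = 5/2 × 9.960 × 10^-3 = 0.02490 mol
n(Na2C2O4) in the whole flask = 0.02490 × 100.0/50.00 = 0.04980 mol
mass of Na2C2O4 = 0.04980 × 134.00 = 6.674 g
% Na2C2O4 = 6.674 / 7.789 × 100 = 85.68 %

85.68 %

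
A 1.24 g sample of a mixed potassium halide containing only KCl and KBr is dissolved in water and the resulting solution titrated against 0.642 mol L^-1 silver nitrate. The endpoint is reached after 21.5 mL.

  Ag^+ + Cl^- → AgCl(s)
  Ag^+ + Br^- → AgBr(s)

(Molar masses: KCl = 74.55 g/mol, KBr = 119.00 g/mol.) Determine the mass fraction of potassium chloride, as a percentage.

54.4 %

n(AgNO3) = 0.0215 × 0.642 = 0.0138 mol
Let x = n(KCl), y = n(KBr).
Titrant: 1x + 1y = 0.0138;  mass: 74.55x + 119.00y = 1.24
Solving, x = 9.06 × 10^-3 mol, y = 4.75 × 10^-3 mol
mass of KCl = 9.06 × 10^-3 × 74.55 = 0.675 g
% KCl = 0.675 / 1.24 × 100 = 54.4 %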